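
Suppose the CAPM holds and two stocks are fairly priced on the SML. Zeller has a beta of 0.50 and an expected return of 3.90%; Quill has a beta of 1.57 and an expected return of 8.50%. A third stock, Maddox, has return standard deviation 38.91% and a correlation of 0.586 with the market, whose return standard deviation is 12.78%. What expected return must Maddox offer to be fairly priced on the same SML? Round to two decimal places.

MRP = (8.50% − 3.90%) / (1.57 − 0.50) = 4.2991%
R_f = 3.90% − 0.50 × 4.2991% = 1.7505%
β_Maddox = ρ·σ_i/σ_m = 0.586 × 38.91 / 12.78 = 1.7841
E(R_Maddox) = R_f + β × MRP = 1.7505% + 1.7841 × 4.2991% = 9.42%

9.42%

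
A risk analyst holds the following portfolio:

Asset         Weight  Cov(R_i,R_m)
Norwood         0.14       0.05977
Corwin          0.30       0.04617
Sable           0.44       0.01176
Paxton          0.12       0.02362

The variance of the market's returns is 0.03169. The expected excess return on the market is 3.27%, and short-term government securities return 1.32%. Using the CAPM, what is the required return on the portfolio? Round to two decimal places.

β_Norwood = 0.05977 / 0.03169 = 1.8861
β_Corwin = 0.04617 / 0.03169 = 1.4569
β_Sable = 0.01176 / 0.03169 = 0.3711
β_Paxton = 0.02362 / 0.03169 = 0.7453
β_P = Σ w_i β_i = 0.14×1.8861 + 0.30×1.4569 + 0.44×0.3711 + 0.12×0.7453 = 0.9538
E(R_P) = R_f + β_P × MRP = 1.32% + 0.9538 × 3.27% = 4.44%

4.44%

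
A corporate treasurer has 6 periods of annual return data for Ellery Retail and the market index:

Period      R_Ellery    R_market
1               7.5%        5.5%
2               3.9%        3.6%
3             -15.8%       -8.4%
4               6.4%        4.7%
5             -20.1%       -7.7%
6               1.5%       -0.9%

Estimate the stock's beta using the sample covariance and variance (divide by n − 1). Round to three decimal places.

Mean R_i = (7.5 + 3.9 − 15.8 + 6.4 − 20.1 + 1.5) / 6 = -2.7667%
Mean R_m = (5.5 + 3.6 − 8.4 + 4.7 − 7.7 − 0.9) / 6 = -0.5333%
Σ(R_i − R̄_i)(R_m − R̄_m) = 362.6567  ⇒  Cov = 362.6567 / 5 = 72.5313
Σ(R_m − R̄_m)² = 194.2533  ⇒  Var(R_m) = 194.2533 / 5 = 38.8507
β = Cov / Var(R_m) = 72.5313 / 38.8507 = 1.8669

1.867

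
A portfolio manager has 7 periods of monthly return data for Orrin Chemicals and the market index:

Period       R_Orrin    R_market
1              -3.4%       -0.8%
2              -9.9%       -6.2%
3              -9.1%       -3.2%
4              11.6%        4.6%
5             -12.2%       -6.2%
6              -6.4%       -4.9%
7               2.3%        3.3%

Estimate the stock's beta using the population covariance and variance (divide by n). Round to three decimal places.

Mean R_i = (-3.4 − 9.9 − 9.1 + 11.6 − 12.2 − 6.4 + 2.3) / 7 = -3.8714%
Mean R_m = (-0.8 − 6.2 − 3.2 + 4.6 − 6.2 − 4.9 + 3.3) / 7 = -1.9143%
Σ(R_i − R̄_i)(R_m − R̄_m) = 209.2929  ⇒  Cov = 209.2929 / 7 = 29.8990
Σ(R_m − R̄_m)² = 118.1686  ⇒  Var(R_m) = 118.1686 / 7 = 16.8812
β = Cov / Var(R_m) = 29.8990 / 16.8812 = 1.7711

1.771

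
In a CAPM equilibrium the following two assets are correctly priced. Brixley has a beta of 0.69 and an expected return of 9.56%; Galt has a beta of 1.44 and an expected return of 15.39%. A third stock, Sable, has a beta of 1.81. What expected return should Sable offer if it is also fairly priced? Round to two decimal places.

MRP (SML slope) = (15.39% − 9.56%) / (1.44 − 0.69) = 5.83% / 0.75 = 7.7733%
R_f (intercept) = 9.56% − 0.69 × 7.7733% = 4.1964%
E(R_Sable) = R_f + β × MRP = 4.1964% + 1.81 × 7.7733% = 18.27%

18.27%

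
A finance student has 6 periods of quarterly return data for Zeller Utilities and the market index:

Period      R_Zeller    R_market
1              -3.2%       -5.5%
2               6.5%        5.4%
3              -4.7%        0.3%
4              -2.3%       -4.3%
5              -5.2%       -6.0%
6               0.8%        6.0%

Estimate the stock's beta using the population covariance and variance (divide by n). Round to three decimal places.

Mean R_i = (-3.2 + 6.5 − 4.7 − 2.3 − 5.2 + 0.8) / 6 = -1.3500%
Mean R_m = (-5.5 + 5.4 + 0.3 − 4.3 − 6.0 + 6.0) / 6 = -0.6833%
Σ(R_i − R̄_i)(R_m − R̄_m) = 91.6450  ⇒  Cov = 91.6450 / 6 = 15.2742
Σ(R_m − R̄_m)² = 147.1883  ⇒  Var(R_m) = 147.1883 / 6 = 24.5314
β = Cov / Var(R_m) = 15.2742 / 24.5314 = 0.6226

0.623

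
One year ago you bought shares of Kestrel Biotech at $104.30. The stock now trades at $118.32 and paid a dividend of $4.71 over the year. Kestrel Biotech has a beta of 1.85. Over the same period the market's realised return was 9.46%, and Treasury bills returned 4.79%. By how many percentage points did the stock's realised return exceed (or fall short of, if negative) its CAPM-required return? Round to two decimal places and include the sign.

+4.53%

Realised HPR = (P1 + D1 − P0) / P0 = (118.32 + 4.71 − 104.30) / 104.30 = 18.73 / 104.30 = 17.9578%
MRP = 9.46% − 4.79% = 4.67%
CAPM required = R_f + β·MRP = 4.79% + 1.85 × 4.67% = 13.4295%
α = realised − required = 17.9578% − 13.4295% = +4.53%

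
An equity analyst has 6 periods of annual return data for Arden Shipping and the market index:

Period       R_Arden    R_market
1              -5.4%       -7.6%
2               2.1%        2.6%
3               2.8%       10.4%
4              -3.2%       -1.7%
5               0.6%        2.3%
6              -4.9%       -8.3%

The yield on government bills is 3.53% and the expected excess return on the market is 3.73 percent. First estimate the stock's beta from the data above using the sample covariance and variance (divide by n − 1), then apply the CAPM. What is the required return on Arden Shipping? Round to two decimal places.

Mean R_i = (-5.4 + 2.1 + 2.8 − 3.2 + 0.6 − 4.9) / 6 = -1.3333%
Mean R_m = (-7.6 + 2.6 + 10.4 − 1.7 + 2.3 − 8.3) / 6 = -0.3833%
Σ(R_i − R̄_i)(R_m − R̄_m) = 120.0433  ⇒  Cov = 120.0433 / 5 = 24.0087
Σ(R_m − R̄_m)² = 248.8683  ⇒  Var(R_m) = 248.8683 / 5 = 49.7737
β = Cov / Var(R_m) = 24.0087 / 49.7737 = 0.4824
E(R) = R_f + β × MRP = 3.53% + 0.4824 × 3.73% = 5.33%

5.33%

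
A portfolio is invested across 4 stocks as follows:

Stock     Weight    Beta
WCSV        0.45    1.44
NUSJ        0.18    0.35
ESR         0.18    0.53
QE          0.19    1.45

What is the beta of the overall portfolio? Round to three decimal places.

1.082

β_P = Σ w_i β_i = 0.45×1.44 + 0.18×0.35 + 0.18×0.53 + 0.19×1.45 = 1.0819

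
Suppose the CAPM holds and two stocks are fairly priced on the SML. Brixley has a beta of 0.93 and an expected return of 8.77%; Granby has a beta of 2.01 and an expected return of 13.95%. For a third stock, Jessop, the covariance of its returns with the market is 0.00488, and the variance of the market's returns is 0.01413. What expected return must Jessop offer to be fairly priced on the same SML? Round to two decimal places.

MRP = (13.95% − 8.77%) / (2.01 − 0.93) = 4.7963%
R_f = 8.77% − 0.93 × 4.7963% = 4.3094%
β_Jessop = Cov / Var(R_m) = 0.00488 / 0.01413 = 0.3454
E(R_Jessop) = R_f + β × MRP = 4.3094% + 0.3454 × 4.7963% = 5.97%

5.97%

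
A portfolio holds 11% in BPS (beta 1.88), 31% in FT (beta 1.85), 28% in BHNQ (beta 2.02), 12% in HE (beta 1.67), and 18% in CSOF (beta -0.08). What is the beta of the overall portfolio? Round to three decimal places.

β_P = Σ w_i β_i = 0.11×1.88 + 0.31×1.85 + 0.28×2.02 + 0.12×1.67 + 0.18×-0.08 = 1.5319

1.532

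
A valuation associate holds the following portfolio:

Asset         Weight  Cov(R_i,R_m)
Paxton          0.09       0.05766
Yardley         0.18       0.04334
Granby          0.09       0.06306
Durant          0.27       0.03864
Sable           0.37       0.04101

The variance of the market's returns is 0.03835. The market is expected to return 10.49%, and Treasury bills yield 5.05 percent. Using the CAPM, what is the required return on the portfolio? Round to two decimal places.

β_Paxton = 0.05766 / 0.03835 = 1.5035
β_Yardley = 0.04334 / 0.03835 = 1.1301
β_Granby = 0.06306 / 0.03835 = 1.6443
β_Durant = 0.03864 / 0.03835 = 1.0076
β_Sable = 0.04101 / 0.03835 = 1.0694
β_P = Σ w_i β_i = 0.09×1.5035 + 0.18×1.1301 + 0.09×1.6443 + 0.27×1.0076 + 0.37×1.0694 = 1.1545
MRP = 10.49% − 5.05% = 5.44%
E(R_P) = R_f + β_P × MRP = 5.05% + 1.1545 × 5.44% = 11.33%

11.33%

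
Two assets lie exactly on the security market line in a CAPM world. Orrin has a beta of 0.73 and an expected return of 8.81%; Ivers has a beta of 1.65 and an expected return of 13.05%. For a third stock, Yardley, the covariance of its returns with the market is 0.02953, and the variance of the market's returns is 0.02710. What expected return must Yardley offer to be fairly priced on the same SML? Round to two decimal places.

10.47%

MRP = (13.05% − 8.81%) / (1.65 − 0.73) = 4.6087%
R_f = 8.81% − 0.73 × 4.6087% = 5.4456%
β_Yardley = Cov / Var(R_m) = 0.02953 / 0.02710 = 1.0897
E(R_Yardley) = R_f + β × MRP = 5.4456% + 1.0897 × 4.6087% = 10.47%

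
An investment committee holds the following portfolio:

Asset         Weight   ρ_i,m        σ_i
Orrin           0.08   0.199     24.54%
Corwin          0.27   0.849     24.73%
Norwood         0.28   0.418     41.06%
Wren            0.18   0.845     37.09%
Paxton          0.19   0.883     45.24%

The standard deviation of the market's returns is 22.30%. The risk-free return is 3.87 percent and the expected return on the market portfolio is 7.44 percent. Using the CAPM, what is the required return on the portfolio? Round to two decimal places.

β_Orrin = 0.199 × 24.54% / 22.30% = 0.2190
β_Corwin = 0.849 × 24.73% / 22.30% = 0.9415
β_Norwood = 0.418 × 41.06% / 22.30% = 0.7696
β_Wren = 0.845 × 37.09% / 22.30% = 1.4054
β_Paxton = 0.883 × 45.24% / 22.30% = 1.7913
β_P = Σ w_i β_i = 0.08×0.2190 + 0.27×0.9415 + 0.28×0.7696 + 0.18×1.4054 + 0.19×1.7913 = 1.0805
MRP = 7.44% − 3.87% = 3.57%
E(R_P) = R_f + β_P × MRP = 3.87% + 1.0805 × 3.57% = 7.73%

7.73%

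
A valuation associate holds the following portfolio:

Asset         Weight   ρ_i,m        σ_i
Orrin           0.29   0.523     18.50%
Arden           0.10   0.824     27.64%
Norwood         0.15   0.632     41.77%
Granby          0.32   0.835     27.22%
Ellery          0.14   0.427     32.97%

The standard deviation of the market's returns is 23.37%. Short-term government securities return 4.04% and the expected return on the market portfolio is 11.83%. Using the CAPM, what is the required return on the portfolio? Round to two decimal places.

β_Orrin = 0.523 × 18.50% / 23.37% = 0.4140
β_Arden = 0.824 × 27.64% / 23.37% = 0.9746
β_Norwood = 0.632 × 41.77% / 23.37% = 1.1296
β_Granby = 0.835 × 27.22% / 23.37% = 0.9726
β_Ellery = 0.427 × 32.97% / 23.37% = 0.6024
β_P = Σ w_i β_i = 0.29×0.4140 + 0.10×0.9746 + 0.15×1.1296 + 0.32×0.9726 + 0.14×0.6024 = 0.7825
MRP = 11.83% − 4.04% = 7.79%
E(R_P) = R_f + β_P × MRP = 4.04% + 0.7825 × 7.79% = 10.14%

10.14%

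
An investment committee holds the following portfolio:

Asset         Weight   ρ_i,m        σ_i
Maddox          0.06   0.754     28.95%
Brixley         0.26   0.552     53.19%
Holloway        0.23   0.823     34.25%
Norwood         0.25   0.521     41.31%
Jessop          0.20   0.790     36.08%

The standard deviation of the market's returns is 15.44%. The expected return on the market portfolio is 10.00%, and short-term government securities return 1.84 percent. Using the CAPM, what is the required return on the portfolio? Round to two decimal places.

15.85%

β_Maddox = 0.754 × 28.95% / 15.44% = 1.4138
β_Brixley = 0.552 × 53.19% / 15.44% = 1.9016
β_Holloway = 0.823 × 34.25% / 15.44% = 1.8256
β_Norwood = 0.521 × 41.31% / 15.44% = 1.3939
β_Jessop = 0.790 × 36.08% / 15.44% = 1.8461
β_P = Σ w_i β_i = 0.06×1.4138 + 0.26×1.9016 + 0.23×1.8256 + 0.25×1.3939 + 0.20×1.8461 = 1.7168
MRP = 10.00% − 1.84% = 8.16%
E(R_P) = R_f + β_P × MRP = 1.84% + 1.7168 × 8.16% = 15.85%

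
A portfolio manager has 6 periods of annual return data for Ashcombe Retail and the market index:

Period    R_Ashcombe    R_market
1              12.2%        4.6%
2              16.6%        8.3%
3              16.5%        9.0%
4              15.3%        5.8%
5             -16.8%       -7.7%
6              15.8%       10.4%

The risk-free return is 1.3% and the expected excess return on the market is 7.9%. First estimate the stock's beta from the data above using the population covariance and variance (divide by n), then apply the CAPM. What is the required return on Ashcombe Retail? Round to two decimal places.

16.62%

Mean R_i = (12.2 + 16.6 + 16.5 + 15.3 − 16.8 + 15.8) / 6 = 9.9333%
Mean R_m = (4.6 + 8.3 + 9.0 + 5.8 − 7.7 + 10.4) / 6 = 5.0667%
Σ(R_i − R̄_i)(R_m − R̄_m) = 422.8467  ⇒  Cov = 422.8467 / 6 = 70.4745
Σ(R_m − R̄_m)² = 218.1133  ⇒  Var(R_m) = 218.1133 / 6 = 36.3522
β = Cov / Var(R_m) = 70.4745 / 36.3522 = 1.9387
E(R) = R_f + β × MRP = 1.3% + 1.9387 × 7.9% = 16.62%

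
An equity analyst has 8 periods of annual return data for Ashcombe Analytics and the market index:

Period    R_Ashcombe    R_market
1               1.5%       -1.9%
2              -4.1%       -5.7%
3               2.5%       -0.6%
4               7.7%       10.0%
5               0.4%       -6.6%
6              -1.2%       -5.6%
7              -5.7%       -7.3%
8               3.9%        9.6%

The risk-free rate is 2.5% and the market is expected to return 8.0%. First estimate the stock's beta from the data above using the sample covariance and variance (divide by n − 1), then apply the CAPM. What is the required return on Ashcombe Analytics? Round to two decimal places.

5.41%

Mean R_i = (1.5 − 4.1 + 2.5 + 7.7 + 0.4 − 1.2 − 5.7 + 3.9) / 8 = 0.6250%
Mean R_m = (-1.9 − 5.7 − 0.6 + 10.0 − 6.6 − 5.6 − 7.3 + 9.6) / 8 = -1.0125%
Σ(R_i − R̄_i)(R_m − R̄_m) = 184.2125  ⇒  Cov = 184.2125 / 7 = 26.3161
Σ(R_m − R̄_m)² = 348.6288  ⇒  Var(R_m) = 348.6288 / 7 = 49.8041
β = Cov / Var(R_m) = 26.3161 / 49.8041 = 0.5284
MRP = 8.0% − 2.5% = 5.50%
E(R) = R_f + β × MRP = 2.5% + 0.5284 × 5.5% = 5.41%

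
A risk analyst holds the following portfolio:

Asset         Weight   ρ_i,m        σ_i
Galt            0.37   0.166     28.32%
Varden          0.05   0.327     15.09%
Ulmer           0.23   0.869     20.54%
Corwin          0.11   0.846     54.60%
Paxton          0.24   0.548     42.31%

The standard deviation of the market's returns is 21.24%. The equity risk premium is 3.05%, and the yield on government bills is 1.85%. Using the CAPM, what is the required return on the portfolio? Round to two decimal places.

4.25%

β_Galt = 0.166 × 28.32% / 21.24% = 0.2213
β_Varden = 0.327 × 15.09% / 21.24% = 0.2323
β_Ulmer = 0.869 × 20.54% / 21.24% = 0.8404
β_Corwin = 0.846 × 54.60% / 21.24% = 2.1747
β_Paxton = 0.548 × 42.31% / 21.24% = 1.0916
β_P = Σ w_i β_i = 0.37×0.2213 + 0.05×0.2323 + 0.23×0.8404 + 0.11×2.1747 + 0.24×1.0916 = 0.7880
E(R_P) = R_f + β_P × MRP = 1.85% + 0.7880 × 3.05% = 4.25%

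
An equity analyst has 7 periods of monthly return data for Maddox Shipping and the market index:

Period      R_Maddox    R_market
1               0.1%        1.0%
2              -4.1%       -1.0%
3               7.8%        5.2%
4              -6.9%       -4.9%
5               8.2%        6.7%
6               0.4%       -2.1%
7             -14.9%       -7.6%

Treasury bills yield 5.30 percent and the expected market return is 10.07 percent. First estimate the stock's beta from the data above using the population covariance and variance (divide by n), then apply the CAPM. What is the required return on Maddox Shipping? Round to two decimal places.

12.57%

Mean R_i = (0.1 − 4.1 + 7.8 − 6.9 + 8.2 + 0.4 − 14.9) / 7 = -1.3429%
Mean R_m = (1.0 − 1.0 + 5.2 − 4.9 + 6.7 − 2.1 − 7.6) / 7 = -0.3857%
Σ(R_i − R̄_i)(R_m − R̄_m) = 242.2843  ⇒  Cov = 242.2843 / 7 = 34.6120
Σ(R_m − R̄_m)² = 159.0686  ⇒  Var(R_m) = 159.0686 / 7 = 22.7241
β = Cov / Var(R_m) = 34.6120 / 22.7241 = 1.5231
MRP = 10.07% − 5.30% = 4.77%
E(R) = R_f + β × MRP = 5.30% + 1.5231 × 4.77% = 12.57%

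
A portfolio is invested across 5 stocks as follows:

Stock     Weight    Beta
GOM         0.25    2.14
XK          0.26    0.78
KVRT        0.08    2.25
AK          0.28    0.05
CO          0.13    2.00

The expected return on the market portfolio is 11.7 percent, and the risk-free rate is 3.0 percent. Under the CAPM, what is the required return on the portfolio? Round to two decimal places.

β_P = Σ w_i β_i = 0.25×2.14 + 0.26×0.78 + 0.08×2.25 + 0.28×0.05 + 0.13×2.00 = 1.1918
MRP = 11.7% − 3.0% = 8.70%
E(R_P) = R_f + β_P × MRP = 3.0% + 1.1918 × 8.7% = 13.37%

13.37%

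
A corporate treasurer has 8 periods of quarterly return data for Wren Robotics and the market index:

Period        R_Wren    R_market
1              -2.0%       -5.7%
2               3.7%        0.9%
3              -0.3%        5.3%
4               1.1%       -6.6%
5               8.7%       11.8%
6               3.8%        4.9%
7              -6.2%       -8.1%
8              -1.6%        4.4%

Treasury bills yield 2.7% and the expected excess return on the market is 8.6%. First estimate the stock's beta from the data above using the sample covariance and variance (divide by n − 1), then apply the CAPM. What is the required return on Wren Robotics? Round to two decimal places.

6.77%

Mean R_i = (-2.0 + 3.7 − 0.3 + 1.1 + 8.7 + 3.8 − 6.2 − 1.6) / 8 = 0.9000%
Mean R_m = (-5.7 + 0.9 + 5.3 − 6.6 + 11.8 + 4.9 − 8.1 + 4.4) / 8 = 0.8625%
Σ(R_i − R̄_i)(R_m − R̄_m) = 164.1300  ⇒  Cov = 164.1300 / 7 = 23.4471
Σ(R_m − R̄_m)² = 347.2188  ⇒  Var(R_m) = 347.2188 / 7 = 49.6027
β = Cov / Var(R_m) = 23.4471 / 49.6027 = 0.4727
E(R) = R_f + β × MRP = 2.7% + 0.4727 × 8.6% = 6.77%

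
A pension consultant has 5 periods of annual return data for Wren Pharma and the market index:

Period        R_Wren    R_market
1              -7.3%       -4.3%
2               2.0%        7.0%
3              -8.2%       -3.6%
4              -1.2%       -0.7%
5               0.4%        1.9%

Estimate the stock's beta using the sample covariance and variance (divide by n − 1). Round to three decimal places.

Mean R_i = (-7.3 + 2.0 − 8.2 − 1.2 + 0.4) / 5 = -2.8600%
Mean R_m = (-4.3 + 7.0 − 3.6 − 0.7 + 1.9) / 5 = 0.0600%
Σ(R_i − R̄_i)(R_m − R̄_m) = 77.3680  ⇒  Cov = 77.3680 / 4 = 19.3420
Σ(R_m − R̄_m)² = 84.5320  ⇒  Var(R_m) = 84.5320 / 4 = 21.1330
β = Cov / Var(R_m) = 19.3420 / 21.1330 = 0.9153

0.915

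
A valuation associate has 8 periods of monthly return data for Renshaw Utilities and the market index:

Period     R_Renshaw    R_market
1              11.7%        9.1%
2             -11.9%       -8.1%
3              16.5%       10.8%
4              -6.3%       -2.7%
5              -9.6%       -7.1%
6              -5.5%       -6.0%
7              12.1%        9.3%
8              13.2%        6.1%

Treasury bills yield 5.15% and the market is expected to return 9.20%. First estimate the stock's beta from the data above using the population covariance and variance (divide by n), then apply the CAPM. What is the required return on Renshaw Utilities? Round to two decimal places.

10.91%

Mean R_i = (11.7 − 11.9 + 16.5 − 6.3 − 9.6 − 5.5 + 12.1 + 13.2) / 8 = 2.5250%
Mean R_m = (9.1 − 8.1 + 10.8 − 2.7 − 7.1 − 6.0 + 9.3 + 6.1) / 8 = 1.4250%
Σ(R_i − R̄_i)(R_m − R̄_m) = 663.4950  ⇒  Cov = 663.4950 / 8 = 82.9369
Σ(R_m − R̄_m)² = 466.2150  ⇒  Var(R_m) = 466.2150 / 8 = 58.2769
β = Cov / Var(R_m) = 82.9369 / 58.2769 = 1.4232
MRP = 9.20% − 5.15% = 4.05%
E(R) = R_f + β × MRP = 5.15% + 1.4232 × 4.05% = 10.91%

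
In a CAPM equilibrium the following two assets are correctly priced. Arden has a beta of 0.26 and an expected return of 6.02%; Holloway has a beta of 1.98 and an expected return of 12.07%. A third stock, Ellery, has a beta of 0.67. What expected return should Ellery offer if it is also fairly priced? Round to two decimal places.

MRP (SML slope) = (12.07% − 6.02%) / (1.98 − 0.26) = 6.05% / 1.72 = 3.5174%
R_f (intercept) = 6.02% − 0.26 × 3.5174% = 5.1055%
E(R_Ellery) = R_f + β × MRP = 5.1055% + 0.67 × 3.5174% = 7.46%

7.46%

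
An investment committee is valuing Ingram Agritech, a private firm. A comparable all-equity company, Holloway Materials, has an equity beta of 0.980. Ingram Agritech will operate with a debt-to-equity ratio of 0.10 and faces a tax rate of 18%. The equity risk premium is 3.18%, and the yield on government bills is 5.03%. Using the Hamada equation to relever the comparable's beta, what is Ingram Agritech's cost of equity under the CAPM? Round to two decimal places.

8.40%

β_L = β_U × [1 + (1 − t)(D/E)] = 0.980 × [1 + (1 − 0.18) × 0.10]
    = 0.980 × [1 + 0.82 × 0.10] = 0.980 × 1.0820 = 1.0604
E(R) = R_f + β_L × MRP = 5.03% + 1.0604 × 3.18% = 8.40%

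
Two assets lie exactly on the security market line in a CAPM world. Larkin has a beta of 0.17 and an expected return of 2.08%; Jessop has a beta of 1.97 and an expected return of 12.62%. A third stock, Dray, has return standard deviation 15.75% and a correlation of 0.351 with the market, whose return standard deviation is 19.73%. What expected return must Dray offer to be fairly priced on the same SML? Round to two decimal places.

MRP = (12.62% − 2.08%) / (1.97 − 0.17) = 5.8556%
R_f = 2.08% − 0.17 × 5.8556% = 1.0845%
β_Dray = ρ·σ_i/σ_m = 0.351 × 15.75 / 19.73 = 0.2802
E(R_Dray) = R_f + β × MRP = 1.0845% + 0.2802 × 5.8556% = 2.73%

2.73%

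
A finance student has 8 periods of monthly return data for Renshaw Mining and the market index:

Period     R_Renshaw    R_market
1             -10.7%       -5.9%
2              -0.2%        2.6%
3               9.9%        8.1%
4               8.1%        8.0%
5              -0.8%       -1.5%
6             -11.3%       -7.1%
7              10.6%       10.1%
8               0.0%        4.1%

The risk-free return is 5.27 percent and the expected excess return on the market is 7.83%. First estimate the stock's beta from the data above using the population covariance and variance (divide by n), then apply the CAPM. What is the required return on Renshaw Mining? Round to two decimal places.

15.26%

Mean R_i = (-10.7 − 0.2 + 9.9 + 8.1 − 0.8 − 11.3 + 10.6 + 0.0) / 8 = 0.7000%
Mean R_m = (-5.9 + 2.6 + 8.1 + 8.0 − 1.5 − 7.1 + 10.1 + 4.1) / 8 = 2.3000%
Σ(R_i − R̄_i)(R_m − R̄_m) = 383.2100  ⇒  Cov = 383.2100 / 8 = 47.9013
Σ(R_m − R̄_m)² = 300.3400  ⇒  Var(R_m) = 300.3400 / 8 = 37.5425
β = Cov / Var(R_m) = 47.9013 / 37.5425 = 1.2759
E(R) = R_f + β × MRP = 5.27% + 1.2759 × 7.83% = 15.26%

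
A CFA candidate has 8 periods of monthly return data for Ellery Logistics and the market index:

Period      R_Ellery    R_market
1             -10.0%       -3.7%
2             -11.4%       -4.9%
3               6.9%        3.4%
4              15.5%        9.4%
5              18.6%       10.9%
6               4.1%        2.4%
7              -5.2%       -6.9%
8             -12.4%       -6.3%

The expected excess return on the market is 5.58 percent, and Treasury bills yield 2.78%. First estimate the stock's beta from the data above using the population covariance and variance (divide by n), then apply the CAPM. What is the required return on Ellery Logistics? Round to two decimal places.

Mean R_i = (-10.0 − 11.4 + 6.9 + 15.5 + 18.6 + 4.1 − 5.2 − 12.4) / 8 = 0.7625%
Mean R_m = (-3.7 − 4.9 + 3.4 + 9.4 + 10.9 + 2.4 − 6.9 − 6.3) / 8 = 0.5375%
Σ(R_i − R̄_i)(R_m − R̄_m) = 585.3213  ⇒  Cov = 585.3213 / 8 = 73.1652
Σ(R_m − R̄_m)² = 347.1788  ⇒  Var(R_m) = 347.1788 / 8 = 43.3974
β = Cov / Var(R_m) = 73.1652 / 43.3974 = 1.6859
E(R) = R_f + β × MRP = 2.78% + 1.6859 × 5.58% = 12.19%

12.19%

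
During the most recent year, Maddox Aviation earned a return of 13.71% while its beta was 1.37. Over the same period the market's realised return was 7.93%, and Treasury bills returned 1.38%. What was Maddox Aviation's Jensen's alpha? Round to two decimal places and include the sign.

Market excess return = 7.93% − 1.38% = 6.55%
CAPM benchmark = R_f + β(R_m − R_f) = 1.38% + 1.37 × 6.55% = 10.3535%
α = actual − benchmark = 13.71% − 10.3535% = +3.36%

+3.36%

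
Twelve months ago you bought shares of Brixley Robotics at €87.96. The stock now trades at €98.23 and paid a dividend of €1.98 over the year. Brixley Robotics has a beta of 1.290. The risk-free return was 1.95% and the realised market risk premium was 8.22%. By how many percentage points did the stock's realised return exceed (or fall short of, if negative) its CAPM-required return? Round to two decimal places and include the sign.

+1.37%

Realised HPR = (P1 + D1 − P0) / P0 = (98.23 + 1.98 − 87.96) / 87.96 = 12.25 / 87.96 = 13.9268%
CAPM required = R_f + β·MRP = 1.95% + 1.290 × 8.22% = 12.55380%
α = realised − required = 13.9268% − 12.55380% = +1.37%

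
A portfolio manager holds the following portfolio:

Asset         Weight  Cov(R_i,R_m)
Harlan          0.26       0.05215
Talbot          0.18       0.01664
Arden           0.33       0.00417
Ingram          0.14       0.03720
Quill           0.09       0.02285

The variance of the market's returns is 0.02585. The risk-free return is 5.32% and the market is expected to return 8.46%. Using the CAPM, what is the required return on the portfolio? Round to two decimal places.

8.38%

β_Harlan = 0.05215 / 0.02585 = 2.0174
β_Talbot = 0.01664 / 0.02585 = 0.6437
β_Arden = 0.00417 / 0.02585 = 0.1613
β_Ingram = 0.03720 / 0.02585 = 1.4391
β_Quill = 0.02285 / 0.02585 = 0.8839
β_P = Σ w_i β_i = 0.26×2.0174 + 0.18×0.6437 + 0.33×0.1613 + 0.14×1.4391 + 0.09×0.8839 = 0.9746
MRP = 8.46% − 5.32% = 3.14%
E(R_P) = R_f + β_P × MRP = 5.32% + 0.9746 × 3.14% = 8.38%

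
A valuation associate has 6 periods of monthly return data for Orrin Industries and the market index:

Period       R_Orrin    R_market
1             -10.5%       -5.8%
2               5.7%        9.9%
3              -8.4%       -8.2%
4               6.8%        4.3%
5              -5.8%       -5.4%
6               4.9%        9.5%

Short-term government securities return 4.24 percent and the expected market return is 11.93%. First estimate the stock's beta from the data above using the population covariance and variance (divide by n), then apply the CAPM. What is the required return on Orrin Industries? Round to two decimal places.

Mean R_i = (-10.5 + 5.7 − 8.4 + 6.8 − 5.8 + 4.9) / 6 = -1.2167%
Mean R_m = (-5.8 + 9.9 − 8.2 + 4.3 − 5.4 + 9.5) / 6 = 0.7167%
Σ(R_i − R̄_i)(R_m − R̄_m) = 298.5517  ⇒  Cov = 298.5517 / 6 = 49.7586
Σ(R_m − R̄_m)² = 333.7083  ⇒  Var(R_m) = 333.7083 / 6 = 55.6181
β = Cov / Var(R_m) = 49.7586 / 55.6181 = 0.8946
MRP = 11.93% − 4.24% = 7.69%
E(R) = R_f + β × MRP = 4.24% + 0.8946 × 7.69% = 11.12%

11.12%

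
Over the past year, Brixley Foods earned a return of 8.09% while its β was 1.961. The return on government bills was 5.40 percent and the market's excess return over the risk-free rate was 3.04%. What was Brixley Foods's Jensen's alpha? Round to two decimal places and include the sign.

-3.27%

CAPM benchmark = R_f + β(R_m − R_f) = 5.40% + 1.961 × 3.04% = 11.36144%
α = actual − benchmark = 8.09% − 11.36144% = -3.27%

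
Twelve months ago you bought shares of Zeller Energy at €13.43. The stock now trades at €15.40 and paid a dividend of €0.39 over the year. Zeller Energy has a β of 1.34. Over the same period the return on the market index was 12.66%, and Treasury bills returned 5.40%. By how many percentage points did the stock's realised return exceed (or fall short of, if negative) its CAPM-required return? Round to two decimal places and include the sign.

Realised HPR = (P1 + D1 − P0) / P0 = (15.40 + 0.39 − 13.43) / 13.43 = 2.36 / 13.43 = 17.5726%
MRP = 12.66% − 5.40% = 7.26%
CAPM required = R_f + β·MRP = 5.40% + 1.34 × 7.26% = 15.1284%
α = realised − required = 17.5726% − 15.1284% = +2.44%

+2.44%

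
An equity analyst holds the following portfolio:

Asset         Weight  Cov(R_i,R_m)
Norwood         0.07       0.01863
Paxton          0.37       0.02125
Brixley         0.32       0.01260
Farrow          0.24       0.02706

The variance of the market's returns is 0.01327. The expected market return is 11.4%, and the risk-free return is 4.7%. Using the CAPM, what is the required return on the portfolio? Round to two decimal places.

14.64%

β_Norwood = 0.01863 / 0.01327 = 1.4039
β_Paxton = 0.02125 / 0.01327 = 1.6014
β_Brixley = 0.01260 / 0.01327 = 0.9495
β_Farrow = 0.02706 / 0.01327 = 2.0392
β_P = Σ w_i β_i = 0.07×1.4039 + 0.37×1.6014 + 0.32×0.9495 + 0.24×2.0392 = 1.4840
MRP = 11.4% − 4.7% = 6.70%
E(R_P) = R_f + β_P × MRP = 4.7% + 1.4840 × 6.7% = 14.64%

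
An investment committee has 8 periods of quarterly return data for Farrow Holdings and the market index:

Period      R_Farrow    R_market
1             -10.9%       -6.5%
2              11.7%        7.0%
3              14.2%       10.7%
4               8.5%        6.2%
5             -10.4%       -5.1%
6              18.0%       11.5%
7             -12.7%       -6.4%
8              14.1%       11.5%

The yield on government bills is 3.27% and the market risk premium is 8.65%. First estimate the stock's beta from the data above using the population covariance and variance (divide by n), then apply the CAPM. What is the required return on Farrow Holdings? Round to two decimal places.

16.92%

Mean R_i = (-10.9 + 11.7 + 14.2 + 8.5 − 10.4 + 18.0 − 12.7 + 14.1) / 8 = 4.0625%
Mean R_m = (-6.5 + 7.0 + 10.7 + 6.2 − 5.1 + 11.5 − 6.4 + 11.5) / 8 = 3.6125%
Σ(R_i − R̄_i)(R_m − R̄_m) = 743.4538  ⇒  Cov = 743.4538 / 8 = 92.9317
Σ(R_m − R̄_m)² = 471.2488  ⇒  Var(R_m) = 471.2488 / 8 = 58.9061
β = Cov / Var(R_m) = 92.9317 / 58.9061 = 1.5776
E(R) = R_f + β × MRP = 3.27% + 1.5776 × 8.65% = 16.92%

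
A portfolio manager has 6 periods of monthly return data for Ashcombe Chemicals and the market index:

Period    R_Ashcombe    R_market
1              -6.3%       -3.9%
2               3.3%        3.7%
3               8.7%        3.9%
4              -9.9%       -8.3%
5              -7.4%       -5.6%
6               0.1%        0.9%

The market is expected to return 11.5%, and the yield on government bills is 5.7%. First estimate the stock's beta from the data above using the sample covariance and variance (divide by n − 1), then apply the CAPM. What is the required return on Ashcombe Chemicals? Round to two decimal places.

Mean R_i = (-6.3 + 3.3 + 8.7 − 9.9 − 7.4 + 0.1) / 6 = -1.9167%
Mean R_m = (-3.9 + 3.7 + 3.9 − 8.3 − 5.6 + 0.9) / 6 = -1.5500%
Σ(R_i − R̄_i)(R_m − R̄_m) = 176.5850  ⇒  Cov = 176.5850 / 5 = 35.3170
Σ(R_m − R̄_m)² = 130.7550  ⇒  Var(R_m) = 130.7550 / 5 = 26.1510
β = Cov / Var(R_m) = 35.3170 / 26.1510 = 1.3505
MRP = 11.5% − 5.7% = 5.80%
E(R) = R_f + β × MRP = 5.7% + 1.3505 × 5.8% = 13.53%

13.53%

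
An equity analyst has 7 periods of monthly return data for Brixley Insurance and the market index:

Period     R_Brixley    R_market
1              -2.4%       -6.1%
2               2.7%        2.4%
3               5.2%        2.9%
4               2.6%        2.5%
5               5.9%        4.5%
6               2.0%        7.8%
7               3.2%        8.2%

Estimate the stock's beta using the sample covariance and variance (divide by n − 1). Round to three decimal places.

Mean R_i = (-2.4 + 2.7 + 5.2 + 2.6 + 5.9 + 2.0 + 3.2) / 7 = 2.7429%
Mean R_m = (-6.1 + 2.4 + 2.9 + 2.5 + 4.5 + 7.8 + 8.2) / 7 = 3.1714%
Σ(R_i − R̄_i)(R_m − R̄_m) = 50.1986  ⇒  Cov = 50.1986 / 6 = 8.3664
Σ(R_m − R̄_m)² = 135.5543  ⇒  Var(R_m) = 135.5543 / 6 = 22.5924
β = Cov / Var(R_m) = 8.3664 / 22.5924 = 0.3703

0.370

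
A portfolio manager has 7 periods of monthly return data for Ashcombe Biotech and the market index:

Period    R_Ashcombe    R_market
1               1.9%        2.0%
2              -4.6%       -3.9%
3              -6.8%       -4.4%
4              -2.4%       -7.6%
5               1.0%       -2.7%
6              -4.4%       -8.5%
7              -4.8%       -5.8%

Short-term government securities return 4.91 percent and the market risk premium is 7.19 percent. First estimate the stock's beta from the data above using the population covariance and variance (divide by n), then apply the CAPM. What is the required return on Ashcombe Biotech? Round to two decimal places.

9.21%

Mean R_i = (1.9 − 4.6 − 6.8 − 2.4 + 1.0 − 4.4 − 4.8) / 7 = -2.8714%
Mean R_m = (2.0 − 3.9 − 4.4 − 7.6 − 2.7 − 8.5 − 5.8) / 7 = -4.4143%
Σ(R_i − R̄_i)(R_m − R̄_m) = 43.7129  ⇒  Cov = 43.7129 / 7 = 6.2447
Σ(R_m − R̄_m)² = 73.1086  ⇒  Var(R_m) = 73.1086 / 7 = 10.4441
β = Cov / Var(R_m) = 6.2447 / 10.4441 = 0.5979
E(R) = R_f + β × MRP = 4.91% + 0.5979 × 7.19% = 9.21%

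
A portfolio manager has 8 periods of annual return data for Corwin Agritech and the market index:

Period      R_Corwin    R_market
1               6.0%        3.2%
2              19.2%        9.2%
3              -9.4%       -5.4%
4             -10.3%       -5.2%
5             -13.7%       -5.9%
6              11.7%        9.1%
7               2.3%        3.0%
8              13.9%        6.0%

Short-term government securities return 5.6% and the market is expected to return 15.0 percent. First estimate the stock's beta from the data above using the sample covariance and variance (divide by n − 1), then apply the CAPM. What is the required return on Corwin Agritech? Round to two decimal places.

23.26%

Mean R_i = (6.0 + 19.2 − 9.4 − 10.3 − 13.7 + 11.7 + 2.3 + 13.9) / 8 = 2.4625%
Mean R_m = (3.2 + 9.2 − 5.4 − 5.2 − 5.9 + 9.1 + 3.0 + 6.0) / 8 = 1.7500%
Σ(R_i − R̄_i)(R_m − R̄_m) = 543.2850  ⇒  Cov = 543.2850 / 7 = 77.6121
Σ(R_m − R̄_m)² = 289.2000  ⇒  Var(R_m) = 289.2000 / 7 = 41.3143
β = Cov / Var(R_m) = 77.6121 / 41.3143 = 1.8786
MRP = 15.0% − 5.6% = 9.40%
E(R) = R_f + β × MRP = 5.6% + 1.8786 × 9.4% = 23.26%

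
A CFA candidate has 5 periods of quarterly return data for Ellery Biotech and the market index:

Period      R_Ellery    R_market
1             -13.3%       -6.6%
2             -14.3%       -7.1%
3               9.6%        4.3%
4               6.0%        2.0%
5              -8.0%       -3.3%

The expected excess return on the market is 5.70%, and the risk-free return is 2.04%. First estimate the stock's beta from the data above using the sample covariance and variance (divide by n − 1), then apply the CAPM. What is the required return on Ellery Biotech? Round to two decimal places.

Mean R_i = (-13.3 − 14.3 + 9.6 + 6.0 − 8.0) / 5 = -4.0000%
Mean R_m = (-6.6 − 7.1 + 4.3 + 2.0 − 3.3) / 5 = -2.1400%
Σ(R_i − R̄_i)(R_m − R̄_m) = 226.1900  ⇒  Cov = 226.1900 / 4 = 56.5475
Σ(R_m − R̄_m)² = 104.4520  ⇒  Var(R_m) = 104.4520 / 4 = 26.1130
β = Cov / Var(R_m) = 56.5475 / 26.1130 = 2.1655
E(R) = R_f + β × MRP = 2.04% + 2.1655 × 5.70% = 14.38%

14.38%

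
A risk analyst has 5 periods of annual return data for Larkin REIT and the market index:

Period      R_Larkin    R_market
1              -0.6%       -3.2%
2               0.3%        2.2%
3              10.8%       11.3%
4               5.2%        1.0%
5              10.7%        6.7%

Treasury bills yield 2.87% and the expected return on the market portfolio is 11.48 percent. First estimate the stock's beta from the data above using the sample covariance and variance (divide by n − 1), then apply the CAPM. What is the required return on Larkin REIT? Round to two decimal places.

Mean R_i = (-0.6 + 0.3 + 10.8 + 5.2 + 10.7) / 5 = 5.2800%
Mean R_m = (-3.2 + 2.2 + 11.3 + 1.0 + 6.7) / 5 = 3.6000%
Σ(R_i − R̄_i)(R_m − R̄_m) = 106.4700  ⇒  Cov = 106.4700 / 4 = 26.6175
Σ(R_m − R̄_m)² = 123.8600  ⇒  Var(R_m) = 123.8600 / 4 = 30.9650
β = Cov / Var(R_m) = 26.6175 / 30.9650 = 0.8596
MRP = 11.48% − 2.87% = 8.61%
E(R) = R_f + β × MRP = 2.87% + 0.8596 × 8.61% = 10.27%

10.27%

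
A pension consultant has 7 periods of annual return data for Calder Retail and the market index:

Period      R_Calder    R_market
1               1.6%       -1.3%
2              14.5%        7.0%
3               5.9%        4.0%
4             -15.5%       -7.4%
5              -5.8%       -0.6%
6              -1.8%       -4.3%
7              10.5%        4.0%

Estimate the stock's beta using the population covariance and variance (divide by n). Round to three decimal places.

1.853

Mean R_i = (1.6 + 14.5 + 5.9 − 15.5 − 5.8 − 1.8 + 10.5) / 7 = 1.3429%
Mean R_m = (-1.3 + 7.0 + 4.0 − 7.4 − 0.6 − 4.3 + 4.0) / 7 = 0.2000%
Σ(R_i − R̄_i)(R_m − R̄_m) = 289.0600  ⇒  Cov = 289.0600 / 7 = 41.2943
Σ(R_m − R̄_m)² = 156.0200  ⇒  Var(R_m) = 156.0200 / 7 = 22.2886
β = Cov / Var(R_m) = 41.2943 / 22.2886 = 1.8527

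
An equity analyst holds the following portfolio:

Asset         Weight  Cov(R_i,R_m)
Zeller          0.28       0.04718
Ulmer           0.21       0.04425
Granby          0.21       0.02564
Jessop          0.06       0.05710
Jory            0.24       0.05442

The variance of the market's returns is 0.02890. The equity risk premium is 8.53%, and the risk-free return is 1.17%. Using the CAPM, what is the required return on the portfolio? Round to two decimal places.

14.27%

β_Zeller = 0.04718 / 0.02890 = 1.6325
β_Ulmer = 0.04425 / 0.02890 = 1.5311
β_Granby = 0.02564 / 0.02890 = 0.8872
β_Jessop = 0.05710 / 0.02890 = 1.9758
β_Jory = 0.05442 / 0.02890 = 1.8830
β_P = Σ w_i β_i = 0.28×1.6325 + 0.21×1.5311 + 0.21×0.8872 + 0.06×1.9758 + 0.24×1.8830 = 1.5354
E(R_P) = R_f + β_P × MRP = 1.17% + 1.5354 × 8.53% = 14.27%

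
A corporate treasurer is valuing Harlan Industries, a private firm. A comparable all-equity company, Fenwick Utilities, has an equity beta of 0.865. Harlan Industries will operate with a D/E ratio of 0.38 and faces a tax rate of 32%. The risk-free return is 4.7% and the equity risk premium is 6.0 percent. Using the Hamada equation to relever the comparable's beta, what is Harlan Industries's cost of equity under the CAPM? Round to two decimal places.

11.23%

β_L = β_U × [1 + (1 − t)(D/E)] = 0.865 × [1 + (1 − 0.32) × 0.38]
    = 0.865 × [1 + 0.68 × 0.38] = 0.865 × 1.2584 = 1.0885
E(R) = R_f + β_L × MRP = 4.7% + 1.0885 × 6.0% = 11.23%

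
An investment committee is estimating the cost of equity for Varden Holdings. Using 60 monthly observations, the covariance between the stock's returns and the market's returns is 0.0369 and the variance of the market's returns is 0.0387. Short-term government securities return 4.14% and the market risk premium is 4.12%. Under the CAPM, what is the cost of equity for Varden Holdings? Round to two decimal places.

8.07%

β = Cov(R_i, R_m) / Var(R_m) = 0.0369 / 0.0387 = 0.9535
E(R) = R_f + β × MRP = 4.14% + 0.9535 × 4.12% = 8.07%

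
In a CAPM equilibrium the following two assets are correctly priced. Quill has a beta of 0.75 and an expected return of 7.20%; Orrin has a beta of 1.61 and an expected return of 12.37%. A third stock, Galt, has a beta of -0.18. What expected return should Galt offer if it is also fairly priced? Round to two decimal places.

MRP (SML slope) = (12.37% − 7.20%) / (1.61 − 0.75) = 5.17% / 0.86 = 6.0116%
R_f (intercept) = 7.20% − 0.75 × 6.0116% = 2.6913%
E(R_Galt) = R_f + β × MRP = 2.6913% + -0.18 × 6.0116% = 1.61%

1.61%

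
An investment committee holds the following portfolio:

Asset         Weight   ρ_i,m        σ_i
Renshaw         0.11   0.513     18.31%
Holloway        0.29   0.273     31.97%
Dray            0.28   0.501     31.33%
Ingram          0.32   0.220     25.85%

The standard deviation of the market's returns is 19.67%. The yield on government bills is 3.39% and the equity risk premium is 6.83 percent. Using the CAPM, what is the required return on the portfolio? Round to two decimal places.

β_Renshaw = 0.513 × 18.31% / 19.67% = 0.4775
β_Holloway = 0.273 × 31.97% / 19.67% = 0.4437
β_Dray = 0.501 × 31.33% / 19.67% = 0.7980
β_Ingram = 0.220 × 25.85% / 19.67% = 0.2891
β_P = Σ w_i β_i = 0.11×0.4775 + 0.29×0.4437 + 0.28×0.7980 + 0.32×0.2891 = 0.4972
E(R_P) = R_f + β_P × MRP = 3.39% + 0.4972 × 6.83% = 6.79%

6.79%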